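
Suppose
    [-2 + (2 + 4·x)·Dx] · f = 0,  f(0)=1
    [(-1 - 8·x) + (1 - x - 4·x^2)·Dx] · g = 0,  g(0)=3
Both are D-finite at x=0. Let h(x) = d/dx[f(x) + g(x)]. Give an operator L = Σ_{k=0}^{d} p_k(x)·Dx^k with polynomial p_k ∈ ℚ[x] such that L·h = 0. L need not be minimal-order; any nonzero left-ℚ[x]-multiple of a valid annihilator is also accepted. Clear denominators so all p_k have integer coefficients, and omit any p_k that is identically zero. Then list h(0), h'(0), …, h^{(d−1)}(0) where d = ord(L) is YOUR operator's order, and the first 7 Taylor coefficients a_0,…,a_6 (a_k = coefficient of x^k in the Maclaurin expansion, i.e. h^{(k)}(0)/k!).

f: a_k = 1, 1, -1/2, 1/2, -5/8, 7/8, -21/16, …
g: a_k = 3, 3, 15, 27, 87, 195, 543, …
L₀ := lclm(L_f,L_g); ord L₀ ≤ 1+1.
h₀' ⇒ L via d/dx closure of L₀.
L = (-84 - 630·x - 1632·x^2 - 2112·x^3 - 1920·x^4) + (-51 - 678·x - 2781·x^2 - 5904·x^3 - 8208·x^4 - 5760·x^5)·Dx + (11 + 62·x + 117·x^2 - 102·x^3 - 1040·x^4 - 2016·x^5 - 1280·x^6)·Dx^2  (order 2).
h: a_k = 4, 29, 165/2, 691/2, 7835/8, 26001/8, 148407/16, …
ICs: h(0) = 4, h′(0) = 29.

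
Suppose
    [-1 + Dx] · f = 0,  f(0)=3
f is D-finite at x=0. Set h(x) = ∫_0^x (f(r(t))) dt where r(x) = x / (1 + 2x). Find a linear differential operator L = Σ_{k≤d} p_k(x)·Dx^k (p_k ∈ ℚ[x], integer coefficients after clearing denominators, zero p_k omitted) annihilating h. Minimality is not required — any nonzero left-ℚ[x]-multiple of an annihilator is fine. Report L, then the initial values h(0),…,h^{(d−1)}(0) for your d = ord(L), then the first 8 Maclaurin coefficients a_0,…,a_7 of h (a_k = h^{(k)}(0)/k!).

L = -Dx + (1 + 4·x + 4·x^2)·Dx^2  (order 2).
h: a_k = 0, 3, 3/2, -3/2, 13/8, -71/40, 147/80, -2699/1680, …
ICs: h(0) = 0, h′(0) = 3.

f: a_k = 3, 3, 3/2, 1/2, 1/8, 1/40, 1/240, 1/1680, …
Substitute x→r, Dx→(1/r')Dx; clear ⇒ L₀.
h=∫h₀ ⇒ L = L₀·Dx.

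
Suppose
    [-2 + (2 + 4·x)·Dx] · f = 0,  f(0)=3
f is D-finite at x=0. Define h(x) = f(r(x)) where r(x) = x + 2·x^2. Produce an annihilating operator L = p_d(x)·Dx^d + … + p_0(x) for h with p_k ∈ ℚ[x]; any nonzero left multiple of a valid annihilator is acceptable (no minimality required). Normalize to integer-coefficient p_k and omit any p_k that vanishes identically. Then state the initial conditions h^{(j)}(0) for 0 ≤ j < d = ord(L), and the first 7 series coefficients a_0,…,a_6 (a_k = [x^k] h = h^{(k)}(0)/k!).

f: a_k = 3, 3, -3/2, 3/2, -15/8, 21/8, -63/16, …
f∘r: x↦r, Dx↦Dx/r' in L_f ⇒ L₀.
L = (-1 - 4·x) + (1 + 2·x + 4·x^2)·Dx  (order 1).
h: a_k = 3, 3, 9/2, -9/2, 9/8, 45/8, -171/16, …
ICs: h(0) = 3.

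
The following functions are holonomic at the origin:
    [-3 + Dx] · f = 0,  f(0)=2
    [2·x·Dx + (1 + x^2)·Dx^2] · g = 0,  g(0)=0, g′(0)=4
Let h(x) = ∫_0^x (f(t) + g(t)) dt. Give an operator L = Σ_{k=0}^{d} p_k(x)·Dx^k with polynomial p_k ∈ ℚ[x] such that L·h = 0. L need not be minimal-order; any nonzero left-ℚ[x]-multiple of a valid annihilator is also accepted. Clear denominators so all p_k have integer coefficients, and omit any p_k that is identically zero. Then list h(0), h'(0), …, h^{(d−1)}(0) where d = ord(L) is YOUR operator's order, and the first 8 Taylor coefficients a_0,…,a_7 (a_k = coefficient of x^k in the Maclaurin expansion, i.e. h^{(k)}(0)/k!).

f: a_k = 2, 6, 9, 9, 27/4, 81/20, 81/40, 243/280, …
g: a_k = 0, 4, 0, -4/3, 0, 4/5, 0, -4/7, …
L₀ := lclm(L_f,L_g); ord L₀ ≤ 1+2.
h=∫₀ˣh₀: take L = L₀·Dx.
L = (6 - 18·x - 18·x^2 - 18·x^3)·Dx^2 + (-11 - 12·x^2 - 9·x^4)·Dx^3 + (3 + 2·x + 6·x^2 + 2·x^3 + 3·x^4)·Dx^4  (order 4).
h: a_k = 0, 2, 5, 3, 23/12, 27/20, 97/120, 81/280, …
ICs: h(0) = 0, h′(0) = 2, h′′(0) = 10, h′′′(0) = 18.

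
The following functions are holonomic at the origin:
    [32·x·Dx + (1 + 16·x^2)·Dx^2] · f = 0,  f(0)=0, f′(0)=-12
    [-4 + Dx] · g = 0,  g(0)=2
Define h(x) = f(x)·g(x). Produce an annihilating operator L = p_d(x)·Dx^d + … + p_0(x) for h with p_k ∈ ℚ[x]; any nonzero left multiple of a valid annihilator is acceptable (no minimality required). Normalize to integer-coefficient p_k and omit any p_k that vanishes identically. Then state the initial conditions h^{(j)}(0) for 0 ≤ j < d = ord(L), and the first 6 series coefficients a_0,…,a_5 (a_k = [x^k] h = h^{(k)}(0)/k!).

L = (16 - 128·x + 256·x^2) + (-8 + 32·x - 128·x^2)·Dx + (1 + 16·x^2)·Dx^2  (order 2).
h: a_k = 0, -24, -96, -64, 256, -2304/5, …
ICs: h(0) = 0, h′(0) = -24.

f: a_k = 0, -12, 0, 64, 0, -3072/5, …
g: a_k = 2, 8, 16, 64/3, 64/3, 256/15, …
f·g: L₀ = L_f ⊗_s L_g, ord ≤ 2·1.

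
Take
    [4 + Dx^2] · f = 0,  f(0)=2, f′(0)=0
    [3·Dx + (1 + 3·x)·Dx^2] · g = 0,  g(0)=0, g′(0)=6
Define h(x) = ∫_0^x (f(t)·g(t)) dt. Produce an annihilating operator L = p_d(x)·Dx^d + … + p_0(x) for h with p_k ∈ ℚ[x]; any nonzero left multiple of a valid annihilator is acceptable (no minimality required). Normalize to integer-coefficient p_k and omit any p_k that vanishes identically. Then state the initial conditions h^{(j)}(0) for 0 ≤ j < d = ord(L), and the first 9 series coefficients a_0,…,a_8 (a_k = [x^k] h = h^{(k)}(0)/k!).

L = (-1112 - 1248·x + 7344·x^2 + 27648·x^3 + 20736·x^4)·Dx + (-48 + 2160·x + 10368·x^2 + 10368·x^3)·Dx^2 + (-250 + 240·x + 4968·x^2 + 13824·x^3 + 10368·x^4)·Dx^3 + (-12 + 540·x + 2592·x^2 + 2592·x^3)·Dx^4 + (7 + 138·x + 783·x^2 + 1728·x^3 + 1296·x^4)·Dx^5  (order 5).
h: a_k = 0, 0, 6, -6, 3, -9, 326/15, -48, 23201/210, …
ICs: h(0) = 0, h′(0) = 0, h′′(0) = 12, h′′′(0) = -36, h′′′′(0) = 72.

f: a_k = 2, 0, -4, 0, 4/3, 0, -8/45, 0, 4/315, …
g: a_k = 0, 6, -9, 18, -81/2, 486/5, -243, 4374/7, -6561/4, …
Sym-product of L_f,L_g gives L₀ (≤ ord 4).
h=∫₀ˣh₀: take L = L₀·Dx.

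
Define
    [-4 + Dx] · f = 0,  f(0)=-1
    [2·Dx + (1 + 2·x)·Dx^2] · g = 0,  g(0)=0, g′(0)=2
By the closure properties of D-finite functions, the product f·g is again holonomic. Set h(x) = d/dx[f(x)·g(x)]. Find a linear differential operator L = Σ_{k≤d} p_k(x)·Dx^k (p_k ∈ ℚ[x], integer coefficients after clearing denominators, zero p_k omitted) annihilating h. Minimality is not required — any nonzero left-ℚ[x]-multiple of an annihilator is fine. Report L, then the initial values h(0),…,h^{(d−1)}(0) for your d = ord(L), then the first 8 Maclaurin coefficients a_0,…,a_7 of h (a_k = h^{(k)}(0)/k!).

L = (16 + 64·x + 128·x^2) + (-8 - 40·x - 64·x^2)·Dx + (1 + 6·x + 8·x^2)·Dx^2  (order 2).
h: a_k = -2, -12, -32, -48, -176/3, -128/3, -2176/45, 256/45, …
ICs: h(0) = -2, h′(0) = -12.

f: a_k = -1, -4, -8, -32/3, -32/3, -128/15, -256/45, -1024/315, …
g: a_k = 0, 2, -2, 8/3, -4, 32/5, -32/3, 128/7, …
Sym-product of L_f,L_g gives L₀ (≤ ord 2).
Differentiate: ansatz ord ≤ ord L₀ ⇒ L.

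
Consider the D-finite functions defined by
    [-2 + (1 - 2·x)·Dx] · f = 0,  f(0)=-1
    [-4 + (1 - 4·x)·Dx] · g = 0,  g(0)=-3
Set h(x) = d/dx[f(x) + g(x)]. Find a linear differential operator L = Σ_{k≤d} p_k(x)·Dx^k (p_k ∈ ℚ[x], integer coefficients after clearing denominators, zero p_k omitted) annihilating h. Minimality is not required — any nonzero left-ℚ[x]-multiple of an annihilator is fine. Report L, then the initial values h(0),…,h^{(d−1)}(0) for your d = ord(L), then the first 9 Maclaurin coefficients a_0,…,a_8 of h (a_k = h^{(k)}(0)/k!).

L = 48 + (-18 + 48·x)·Dx + (1 - 6·x + 8·x^2)·Dx^2  (order 2).
h: a_k = -14, -104, -600, -3136, -15520, -74112, -344960, -1574912, -7082496, …
ICs: h(0) = -14, h′(0) = -104.

f: a_k = -1, -2, -4, -8, -16, -32, -64, -128, -256, …
g: a_k = -3, -12, -48, -192, -768, -3072, -12288, -49152, -196608, …
L₀ := lclm(L_f,L_g); ord L₀ ≤ 1+1.
h=h₀': d/dx-closure on L₀ ⇒ L.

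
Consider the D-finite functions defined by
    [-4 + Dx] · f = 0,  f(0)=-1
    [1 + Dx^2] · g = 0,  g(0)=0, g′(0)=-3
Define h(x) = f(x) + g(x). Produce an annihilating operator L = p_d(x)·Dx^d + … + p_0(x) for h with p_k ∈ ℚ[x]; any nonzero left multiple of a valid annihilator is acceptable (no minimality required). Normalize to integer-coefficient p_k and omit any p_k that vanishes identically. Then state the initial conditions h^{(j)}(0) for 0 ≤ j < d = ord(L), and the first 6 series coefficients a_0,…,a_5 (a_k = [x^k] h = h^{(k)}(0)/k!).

L = -4 + Dx - 4·Dx^2 + Dx^3  (order 3).
h: a_k = -1, -7, -8, -61/6, -32/3, -1027/120, …
ICs: h(0) = -1, h′(0) = -7, h′′(0) = -16.

f: a_k = -1, -4, -8, -32/3, -32/3, -128/15, …
g: a_k = 0, -3, 0, 1/2, 0, -1/40, …
Sum ⇒ L₀ = lclm(L_f,L_g) in ℚ(x)⟨Dx⟩.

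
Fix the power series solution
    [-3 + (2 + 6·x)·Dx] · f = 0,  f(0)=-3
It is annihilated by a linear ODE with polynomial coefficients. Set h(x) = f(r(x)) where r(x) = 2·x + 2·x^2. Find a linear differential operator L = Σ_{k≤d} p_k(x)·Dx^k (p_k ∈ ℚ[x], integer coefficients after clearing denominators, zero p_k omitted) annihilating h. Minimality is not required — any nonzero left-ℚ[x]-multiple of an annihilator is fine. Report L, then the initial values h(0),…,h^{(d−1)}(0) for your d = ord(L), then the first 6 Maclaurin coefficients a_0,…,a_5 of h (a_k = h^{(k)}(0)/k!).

L = (-3 - 6·x) + (1 + 6·x + 6·x^2)·Dx  (order 1).
h: a_k = -3, -9, 9/2, -27/2, 351/8, -1215/8, …
ICs: h(0) = -3.

f: a_k = -3, -9/2, 27/8, -81/16, 1215/128, -5103/256, …
h₀=f(r): pull back L_f along r ⇒ L₀.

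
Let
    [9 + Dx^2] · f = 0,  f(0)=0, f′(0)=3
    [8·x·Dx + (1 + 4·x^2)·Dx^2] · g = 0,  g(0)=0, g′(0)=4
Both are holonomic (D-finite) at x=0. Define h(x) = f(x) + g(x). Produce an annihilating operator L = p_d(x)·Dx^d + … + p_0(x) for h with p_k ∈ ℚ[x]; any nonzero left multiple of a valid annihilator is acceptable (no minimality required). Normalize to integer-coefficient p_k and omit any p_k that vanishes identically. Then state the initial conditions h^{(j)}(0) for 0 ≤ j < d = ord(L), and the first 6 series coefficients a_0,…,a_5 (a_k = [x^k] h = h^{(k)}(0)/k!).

f: a_k = 0, 3, 0, -9/2, 0, 81/40, …
g: a_k = 0, 4, 0, -16/3, 0, 64/5, …
f+g: L₀ = lclm(L_f,L_g), ord ≤ 2+2.
L = (-2808·x + 19008·x^3 + 10368·x^5)·Dx + (9 + 1548·x^2 + 7344·x^4 + 5184·x^6)·Dx^2 + (-312·x + 2112·x^3 + 1152·x^5)·Dx^3 + (1 + 172·x^2 + 816·x^4 + 576·x^6)·Dx^4  (order 4).
h: a_k = 0, 7, 0, -59/6, 0, 593/40, …
ICs: h(0) = 0, h′(0) = 7, h′′(0) = 0, h′′′(0) = -59.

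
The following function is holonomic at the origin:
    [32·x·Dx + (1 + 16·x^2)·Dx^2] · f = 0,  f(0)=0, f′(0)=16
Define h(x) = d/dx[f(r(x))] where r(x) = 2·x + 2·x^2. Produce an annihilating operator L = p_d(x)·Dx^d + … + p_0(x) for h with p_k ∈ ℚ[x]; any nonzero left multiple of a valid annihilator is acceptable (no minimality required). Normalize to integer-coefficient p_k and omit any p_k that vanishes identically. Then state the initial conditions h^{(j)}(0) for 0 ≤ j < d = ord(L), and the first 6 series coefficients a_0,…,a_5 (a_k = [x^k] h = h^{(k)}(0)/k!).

f: a_k = 0, 16, 0, -256/3, 0, 4096/5, …
f∘r: x↦r, Dx↦Dx/r' in L_f ⇒ L₀.
Differentiate: ansatz ord ≤ ord L₀ ⇒ L.
L = (-2 + 128·x + 512·x^2 + 768·x^3 + 384·x^4) + (1 + 2·x + 64·x^2 + 256·x^3 + 320·x^4 + 128·x^5)·Dx  (order 1).
h: a_k = 32, 64, -2048, -8192, 120832, 782336, …
ICs: h(0) = 32.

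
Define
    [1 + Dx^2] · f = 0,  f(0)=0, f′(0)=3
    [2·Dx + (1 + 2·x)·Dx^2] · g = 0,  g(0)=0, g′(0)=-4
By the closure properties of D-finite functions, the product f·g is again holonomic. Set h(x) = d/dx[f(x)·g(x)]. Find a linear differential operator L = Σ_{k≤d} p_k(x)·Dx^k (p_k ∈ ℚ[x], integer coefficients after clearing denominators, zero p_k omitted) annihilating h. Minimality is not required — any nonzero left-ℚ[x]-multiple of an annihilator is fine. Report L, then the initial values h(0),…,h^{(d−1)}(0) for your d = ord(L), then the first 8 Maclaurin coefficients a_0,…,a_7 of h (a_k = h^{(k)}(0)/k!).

f: a_k = 0, 3, 0, -1/2, 0, 1/40, 0, -1/1680, …
g: a_k = 0, -4, 4, -16/3, 8, -64/5, 64/3, -256/7, …
h₀=f·g: eliminate ⇒ L₀, order ≤ 2·2.
h₀' ⇒ L via d/dx closure of L₀.
L = (-52 - 31·x - 87·x^2 - 96·x^3 - 8·x^4 + 48·x^5 + 16·x^6) + (-33 - 98·x - 80·x^2 + 80·x^4 + 32·x^5)·Dx + (-55 - 46·x - 110·x^2 - 96·x^3 + 32·x^4 + 96·x^5 + 32·x^6)·Dx^2 + (-33 - 98·x - 80·x^2 + 80·x^4 + 32·x^5)·Dx^3 + (-3 - 15·x - 23·x^2 + 40·x^4 + 48·x^5 + 16·x^6)·Dx^4  (order 4).
h: a_k = 0, -24, 36, -56, 110, -215, 4207/10, -86894/105, …
ICs: h(0) = 0, h′(0) = -24, h′′(0) = 72, h′′′(0) = -336.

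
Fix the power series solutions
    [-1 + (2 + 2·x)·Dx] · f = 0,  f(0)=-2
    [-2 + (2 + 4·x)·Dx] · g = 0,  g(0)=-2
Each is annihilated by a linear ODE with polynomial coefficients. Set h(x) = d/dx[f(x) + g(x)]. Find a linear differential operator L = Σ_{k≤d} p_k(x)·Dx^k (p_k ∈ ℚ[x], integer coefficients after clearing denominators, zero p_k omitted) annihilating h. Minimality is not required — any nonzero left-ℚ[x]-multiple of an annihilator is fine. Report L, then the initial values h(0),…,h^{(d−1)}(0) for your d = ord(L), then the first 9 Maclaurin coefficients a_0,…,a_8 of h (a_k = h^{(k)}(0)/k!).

f: a_k = -2, -1, 1/4, -1/8, 5/64, -7/128, 21/512, -33/1024, 429/16384, …
g: a_k = -2, -2, 1, -1, 5/4, -7/4, 21/8, -33/8, 429/64, …
f+g: L₀ = lclm(L_f,L_g), ord ≤ 1+1.
h₀' ⇒ L via d/dx closure of L₀.
L = -3 + (-9 - 12·x)·Dx + (-2 - 6·x - 4·x^2)·Dx^2  (order 2).
h: a_k = -3, 5/2, -27/8, 85/16, -1155/128, 4095/256, -29799/1024, 110253/2048, -3301155/32768, …
ICs: h(0) = -3, h′(0) = 5/2.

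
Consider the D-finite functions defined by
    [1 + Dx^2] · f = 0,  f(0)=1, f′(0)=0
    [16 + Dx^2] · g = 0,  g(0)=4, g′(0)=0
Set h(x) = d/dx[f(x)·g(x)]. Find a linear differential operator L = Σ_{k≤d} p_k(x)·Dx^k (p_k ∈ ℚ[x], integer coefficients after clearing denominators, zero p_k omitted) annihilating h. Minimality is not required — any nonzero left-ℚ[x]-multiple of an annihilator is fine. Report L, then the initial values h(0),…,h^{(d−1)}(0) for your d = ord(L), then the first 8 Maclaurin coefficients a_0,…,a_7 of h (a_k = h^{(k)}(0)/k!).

L = 225 + 34·Dx^2 + Dx^4  (order 4).
h: a_k = 0, -68, 0, 706/3, 0, -8177/30, 0, 198593/1260, …
ICs: h(0) = 0, h′(0) = -68, h′′(0) = 0, h′′′(0) = 1412.

f: a_k = 1, 0, -1/2, 0, 1/24, 0, -1/720, 0, …
g: a_k = 4, 0, -32, 0, 128/3, 0, -1024/45, 0, …
L₀ := L_f ⊗_s L_g (sym. prod.), ord ≤ 4.
Differentiate: ansatz ord ≤ ord L₀ ⇒ L.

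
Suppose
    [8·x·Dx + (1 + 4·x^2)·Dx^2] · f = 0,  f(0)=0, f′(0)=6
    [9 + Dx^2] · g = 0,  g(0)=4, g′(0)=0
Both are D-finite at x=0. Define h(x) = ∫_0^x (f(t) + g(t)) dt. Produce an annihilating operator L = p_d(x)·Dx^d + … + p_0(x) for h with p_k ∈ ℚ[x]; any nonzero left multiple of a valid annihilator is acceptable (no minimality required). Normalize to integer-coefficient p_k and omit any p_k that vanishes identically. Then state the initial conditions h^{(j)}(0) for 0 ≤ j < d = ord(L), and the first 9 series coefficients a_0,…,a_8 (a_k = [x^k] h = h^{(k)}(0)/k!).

f: a_k = 0, 6, 0, -8, 0, 96/5, 0, -384/7, 0, …
g: a_k = 4, 0, -18, 0, 27/2, 0, -81/20, 0, 729/1120, …
Weyl lclm of L_f,L_g ⇒ L₀ (ord ≤ 4).
Integrate: L := L₀·Dx.
L = (-2808·x + 19008·x^3 + 10368·x^5)·Dx^2 + (9 + 1548·x^2 + 7344·x^4 + 5184·x^6)·Dx^3 + (-312·x + 2112·x^3 + 1152·x^5)·Dx^4 + (1 + 172·x^2 + 816·x^4 + 576·x^6)·Dx^5  (order 5).
h: a_k = 0, 4, 3, -6, -2, 27/10, 16/5, -81/140, -48/7, …
ICs: h(0) = 0, h′(0) = 4, h′′(0) = 6, h′′′(0) = -36, h′′′′(0) = -48.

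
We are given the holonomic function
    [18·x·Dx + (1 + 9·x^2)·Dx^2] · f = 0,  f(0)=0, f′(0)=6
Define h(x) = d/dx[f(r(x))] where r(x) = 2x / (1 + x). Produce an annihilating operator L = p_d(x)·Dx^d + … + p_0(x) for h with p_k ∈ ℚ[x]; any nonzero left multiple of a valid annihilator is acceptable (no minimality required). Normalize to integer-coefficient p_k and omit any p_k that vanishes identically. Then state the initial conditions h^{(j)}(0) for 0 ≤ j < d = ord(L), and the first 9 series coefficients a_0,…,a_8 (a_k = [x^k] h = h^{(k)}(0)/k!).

f: a_k = 0, 6, 0, -18, 0, 486/5, 0, -4374/7, 0, …
Change of var in L_f (x↦r) gives L₀.
Derive L from L₀ (diff closure).
L = (2 + 74·x) + (1 + 2·x + 37·x^2)·Dx  (order 1).
h: a_k = 12, -24, -396, 1680, 11292, -84744, -248316, 3632160, 1923372, …
ICs: h(0) = 12.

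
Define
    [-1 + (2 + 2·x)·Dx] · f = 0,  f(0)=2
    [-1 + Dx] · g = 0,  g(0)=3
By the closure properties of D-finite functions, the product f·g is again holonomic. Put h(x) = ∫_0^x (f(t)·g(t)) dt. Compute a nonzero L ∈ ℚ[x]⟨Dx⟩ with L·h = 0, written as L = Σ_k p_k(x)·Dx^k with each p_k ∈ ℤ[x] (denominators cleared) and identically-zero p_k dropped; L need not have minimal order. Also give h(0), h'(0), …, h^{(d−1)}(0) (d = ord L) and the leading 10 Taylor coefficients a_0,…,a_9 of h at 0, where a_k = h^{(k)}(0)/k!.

L = (-3 - 2·x)·Dx + (2 + 2·x)·Dx^2  (order 2).
h: a_k = 0, 6, 9/2, 7/4, 17/32, 33/320, 107/3840, -89/53760, 1123/286720, -39551/15482880, …
ICs: h(0) = 0, h′(0) = 6.

f: a_k = 2, 1, -1/4, 1/8, -5/64, 7/128, -21/512, 33/1024, -429/16384, 715/32768, …
g: a_k = 3, 3, 3/2, 1/2, 1/8, 1/40, 1/240, 1/1680, 1/13440, 1/120960, …
h₀=f·g: eliminate ⇒ L₀, order ≤ 1·1.
h=∫₀ˣh₀: take L = L₀·Dx.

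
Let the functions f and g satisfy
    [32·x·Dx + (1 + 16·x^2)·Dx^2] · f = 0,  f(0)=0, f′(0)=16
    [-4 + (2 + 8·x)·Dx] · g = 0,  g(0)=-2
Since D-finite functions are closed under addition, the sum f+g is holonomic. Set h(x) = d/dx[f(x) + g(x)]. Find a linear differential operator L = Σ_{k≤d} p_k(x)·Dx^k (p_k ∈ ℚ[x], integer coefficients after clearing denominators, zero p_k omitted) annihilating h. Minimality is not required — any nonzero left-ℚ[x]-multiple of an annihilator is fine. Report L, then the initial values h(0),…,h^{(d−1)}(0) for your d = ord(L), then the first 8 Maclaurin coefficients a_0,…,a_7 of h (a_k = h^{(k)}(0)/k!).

L = (-32 - 320·x + 1536·x^2 + 3072·x^3) + (-22 - 128·x + 320·x^2 + 6144·x^3 + 10752·x^4)·Dx + (-1 + 12·x + 96·x^2 + 384·x^3 + 1792·x^4 + 3072·x^5)·Dx^2  (order 2).
h: a_k = 12, 8, -280, 80, 3816, 1008, -69232, 13728, …
ICs: h(0) = 12, h′(0) = 8.

f: a_k = 0, 16, 0, -256/3, 0, 4096/5, 0, -65536/7, …
g: a_k = -2, -4, 4, -8, 20, -56, 168, -528, …
f+g: L₀ = lclm(L_f,L_g), ord ≤ 2+1.
Differentiate: ansatz ord ≤ ord L₀ ⇒ L.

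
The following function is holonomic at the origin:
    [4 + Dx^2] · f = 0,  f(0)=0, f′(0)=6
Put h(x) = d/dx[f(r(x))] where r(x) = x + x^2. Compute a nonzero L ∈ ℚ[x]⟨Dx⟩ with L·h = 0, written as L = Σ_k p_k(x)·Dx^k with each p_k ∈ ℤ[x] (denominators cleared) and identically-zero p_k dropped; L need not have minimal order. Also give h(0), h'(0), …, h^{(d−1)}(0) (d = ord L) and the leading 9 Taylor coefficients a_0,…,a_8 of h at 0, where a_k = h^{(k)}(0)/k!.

L = (16 + 32·x + 96·x^2 + 128·x^3 + 64·x^4) + (-6 - 12·x)·Dx + (1 + 4·x + 4·x^2)·Dx^2  (order 2).
h: a_k = 6, 12, -12, -48, -56, 0, 832/15, 896/15, 2272/105, …
ICs: h(0) = 6, h′(0) = 12.

f: a_k = 0, 6, 0, -4, 0, 4/5, 0, -8/105, 0, …
f∘r: x↦r, Dx↦Dx/r' in L_f ⇒ L₀.
Derive L from L₀ (diff closure).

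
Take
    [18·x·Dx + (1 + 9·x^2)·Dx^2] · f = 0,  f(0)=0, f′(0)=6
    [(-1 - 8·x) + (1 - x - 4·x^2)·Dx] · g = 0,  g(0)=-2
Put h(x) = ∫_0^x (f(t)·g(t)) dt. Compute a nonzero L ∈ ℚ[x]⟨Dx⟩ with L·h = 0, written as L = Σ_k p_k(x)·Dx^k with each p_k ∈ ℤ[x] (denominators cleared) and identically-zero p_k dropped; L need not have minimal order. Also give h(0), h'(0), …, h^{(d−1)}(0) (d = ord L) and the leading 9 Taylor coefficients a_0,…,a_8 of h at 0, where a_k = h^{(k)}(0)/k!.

f: a_k = 0, 6, 0, -18, 0, 486/5, 0, -4374/7, 0, …
g: a_k = -2, -2, -10, -18, -58, -130, -362, -882, -2330, …
Product ⇒ symmetric product L₀, ord ≤ 2.
Integrate: L := L₀·Dx.
L = (8 + 18·x + 216·x^2)·Dx + (2 - 2·x + 36·x^2 + 216·x^3)·Dx^2 + (-1 + x - 5·x^2 + 9·x^3 + 36·x^4)·Dx^3  (order 3).
h: a_k = 0, 0, -6, -4, -6, -72/5, -302/5, -3252/35, -744/7, …
ICs: h(0) = 0, h′(0) = 0, h′′(0) = -12.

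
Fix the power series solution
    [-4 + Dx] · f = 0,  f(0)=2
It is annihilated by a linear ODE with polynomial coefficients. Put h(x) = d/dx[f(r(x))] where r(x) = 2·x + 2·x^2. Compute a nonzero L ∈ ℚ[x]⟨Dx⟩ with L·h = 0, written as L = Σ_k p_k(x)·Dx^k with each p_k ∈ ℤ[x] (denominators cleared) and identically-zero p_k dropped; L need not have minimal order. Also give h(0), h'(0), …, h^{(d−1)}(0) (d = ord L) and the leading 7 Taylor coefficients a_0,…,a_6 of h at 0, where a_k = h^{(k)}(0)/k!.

f: a_k = 2, 8, 16, 64/3, 64/3, 256/15, 512/45, …
Substitute x→r, Dx→(1/r')Dx; clear ⇒ L₀.
h=h₀': d/dx-closure on L₀ ⇒ L.
L = (10 + 32·x + 32·x^2) + (-1 - 2·x)·Dx  (order 1).
h: a_k = 16, 160, 896, 11008/3, 36352/3, 510976/15, 757760/9, …
ICs: h(0) = 16.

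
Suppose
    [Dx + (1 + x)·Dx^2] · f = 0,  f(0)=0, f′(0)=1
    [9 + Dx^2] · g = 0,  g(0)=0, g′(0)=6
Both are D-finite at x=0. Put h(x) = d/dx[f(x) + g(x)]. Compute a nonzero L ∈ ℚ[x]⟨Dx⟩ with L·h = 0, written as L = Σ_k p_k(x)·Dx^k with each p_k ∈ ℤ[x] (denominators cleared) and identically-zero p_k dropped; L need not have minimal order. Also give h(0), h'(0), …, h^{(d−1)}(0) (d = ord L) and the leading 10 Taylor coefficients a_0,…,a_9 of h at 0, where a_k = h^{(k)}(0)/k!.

f: a_k = 0, 1, -1/2, 1/3, -1/4, 1/5, -1/6, 1/7, -1/8, 1/9, …
g: a_k = 0, 6, 0, -9, 0, 81/20, 0, -243/280, 0, 243/2240, …
f+g: L₀ = lclm(L_f,L_g), ord ≤ 2+2.
Derive L from L₀ (diff closure).
L = (135 + 162·x + 81·x^2) + (99 + 261·x + 243·x^2 + 81·x^3)·Dx + (15 + 18·x + 9·x^2)·Dx^2 + (11 + 29·x + 27·x^2 + 9·x^3)·Dx^3  (order 3).
h: a_k = 7, -1, -26, -1, 85/4, -1, -203/40, -1, 4427/2240, -1, …
ICs: h(0) = 7, h′(0) = -1, h′′(0) = -52.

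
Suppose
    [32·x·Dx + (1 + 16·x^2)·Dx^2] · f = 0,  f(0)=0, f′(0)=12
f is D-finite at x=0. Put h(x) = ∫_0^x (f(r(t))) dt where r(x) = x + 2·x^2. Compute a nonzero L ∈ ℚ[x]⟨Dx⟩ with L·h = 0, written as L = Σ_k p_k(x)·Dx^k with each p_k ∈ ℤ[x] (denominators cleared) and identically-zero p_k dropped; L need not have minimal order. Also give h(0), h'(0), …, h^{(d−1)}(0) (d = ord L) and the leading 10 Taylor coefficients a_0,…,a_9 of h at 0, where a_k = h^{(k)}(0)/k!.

L = (-4 + 32·x + 256·x^2 + 768·x^3 + 768·x^4)·Dx^2 + (1 + 4·x + 16·x^2 + 128·x^3 + 320·x^4 + 256·x^5)·Dx^3  (order 3).
h: a_k = 0, 0, 6, 8, -16, -384/5, -128/5, 5632/7, 15360/7, -16384/3, …
ICs: h(0) = 0, h′(0) = 0, h′′(0) = 12.

f: a_k = 0, 12, 0, -64, 0, 3072/5, 0, -49152/7, 0, 262144/3, …
f∘r: x↦r, Dx↦Dx/r' in L_f ⇒ L₀.
h=∫h₀ ⇒ L = L₀·Dx.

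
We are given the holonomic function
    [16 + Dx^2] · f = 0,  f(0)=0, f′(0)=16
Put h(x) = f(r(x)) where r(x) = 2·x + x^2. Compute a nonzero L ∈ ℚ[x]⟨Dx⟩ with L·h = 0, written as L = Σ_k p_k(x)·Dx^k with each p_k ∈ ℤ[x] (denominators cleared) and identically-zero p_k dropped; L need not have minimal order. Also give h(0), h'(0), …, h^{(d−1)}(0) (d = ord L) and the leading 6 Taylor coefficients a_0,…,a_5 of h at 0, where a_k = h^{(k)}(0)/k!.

L = (64 + 192·x + 192·x^2 + 64·x^3) - Dx + (1 + x)·Dx^2  (order 2).
h: a_k = 0, 32, 16, -1024/3, -512, 12544/15, …
ICs: h(0) = 0, h′(0) = 32.

f: a_k = 0, 16, 0, -128/3, 0, 512/15, …
Change of var in L_f (x↦r) gives L₀.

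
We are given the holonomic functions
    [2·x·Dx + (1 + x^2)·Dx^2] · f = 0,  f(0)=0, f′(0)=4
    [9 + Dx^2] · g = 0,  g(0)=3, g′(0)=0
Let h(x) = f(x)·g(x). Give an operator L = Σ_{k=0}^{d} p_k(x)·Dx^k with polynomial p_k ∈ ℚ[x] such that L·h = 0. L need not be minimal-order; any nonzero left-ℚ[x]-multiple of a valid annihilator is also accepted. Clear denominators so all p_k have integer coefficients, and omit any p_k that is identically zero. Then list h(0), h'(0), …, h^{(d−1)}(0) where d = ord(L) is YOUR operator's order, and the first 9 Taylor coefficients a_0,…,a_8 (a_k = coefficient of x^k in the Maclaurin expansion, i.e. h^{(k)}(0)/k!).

f: a_k = 0, 4, 0, -4/3, 0, 4/5, 0, -4/7, 0, …
g: a_k = 3, 0, -27/2, 0, 81/8, 0, -243/80, 0, 2187/4480, …
Product ⇒ symmetric product L₀, ord ≤ 4.
L = (1170 + 3834·x^2 + 4779·x^4 + 2916·x^6 + 729·x^8) + (396·x + 1044·x^3 + 972·x^5 + 324·x^7)·Dx + (220 + 768·x^2 + 1026·x^4 + 648·x^6 + 162·x^8)·Dx^2 + (44·x + 116·x^3 + 108·x^5 + 36·x^7)·Dx^3 + (10 + 38·x^2 + 55·x^4 + 36·x^6 + 9·x^8)·Dx^4  (order 4).
h: a_k = 0, 12, 0, -58, 0, 609/10, 0, -5343/140, 0, …
ICs: h(0) = 0, h′(0) = 12, h′′(0) = 0, h′′′(0) = -348.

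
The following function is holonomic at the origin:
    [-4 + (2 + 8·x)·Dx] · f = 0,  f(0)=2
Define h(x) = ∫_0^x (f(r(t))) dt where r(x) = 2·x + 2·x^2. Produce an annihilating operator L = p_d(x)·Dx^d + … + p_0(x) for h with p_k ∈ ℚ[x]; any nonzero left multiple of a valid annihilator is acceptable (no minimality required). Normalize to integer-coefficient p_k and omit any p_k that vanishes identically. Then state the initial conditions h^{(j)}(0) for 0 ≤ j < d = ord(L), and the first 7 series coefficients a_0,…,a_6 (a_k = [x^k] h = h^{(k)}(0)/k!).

L = (-4 - 8·x)·Dx + (1 + 8·x + 8·x^2)·Dx^2  (order 2).
h: a_k = 0, 2, 4, -8/3, 8, -144/5, 352/3, …
ICs: h(0) = 0, h′(0) = 2.

f: a_k = 2, 4, -4, 8, -20, 56, -168, …
Change of var in L_f (x↦r) gives L₀.
∫: right-multiply L₀ by Dx.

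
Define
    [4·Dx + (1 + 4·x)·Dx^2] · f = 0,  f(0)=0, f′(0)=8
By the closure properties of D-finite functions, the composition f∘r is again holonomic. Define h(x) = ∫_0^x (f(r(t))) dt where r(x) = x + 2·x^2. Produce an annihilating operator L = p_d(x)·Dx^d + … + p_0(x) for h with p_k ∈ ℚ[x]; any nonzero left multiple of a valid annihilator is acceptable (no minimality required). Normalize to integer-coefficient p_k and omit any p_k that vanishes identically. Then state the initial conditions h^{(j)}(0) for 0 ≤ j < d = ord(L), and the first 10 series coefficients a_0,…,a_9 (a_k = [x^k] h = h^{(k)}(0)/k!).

L = (16·x + 32·x^2)·Dx^2 + (1 + 8·x + 24·x^2 + 32·x^3)·Dx^3  (order 3).
h: a_k = 0, 0, 4, 0, -16/3, 64/5, -256/15, 0, 512/7, -2048/9, …
ICs: h(0) = 0, h′(0) = 0, h′′(0) = 8.

f: a_k = 0, 8, -16, 128/3, -128, 2048/5, -4096/3, 32768/7, -16384, 524288/9, …
Change of var in L_f (x↦r) gives L₀.
∫: right-multiply L₀ by Dx.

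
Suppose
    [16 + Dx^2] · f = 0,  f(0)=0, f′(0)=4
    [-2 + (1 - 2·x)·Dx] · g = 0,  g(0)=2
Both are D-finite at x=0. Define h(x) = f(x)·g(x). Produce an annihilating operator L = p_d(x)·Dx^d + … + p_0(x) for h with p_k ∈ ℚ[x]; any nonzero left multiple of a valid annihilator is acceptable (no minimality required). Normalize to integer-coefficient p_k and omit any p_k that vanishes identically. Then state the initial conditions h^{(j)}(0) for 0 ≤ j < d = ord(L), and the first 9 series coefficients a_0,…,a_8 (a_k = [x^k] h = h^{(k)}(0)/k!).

L = (-16 + 32·x) + 4·Dx + (-1 + 2·x)·Dx^2  (order 2).
h: a_k = 0, 8, 16, 32/3, 64/3, 896/15, 1792/15, 73216/315, 146432/315, …
ICs: h(0) = 0, h′(0) = 8.

f: a_k = 0, 4, 0, -32/3, 0, 128/15, 0, -1024/315, 0, …
g: a_k = 2, 4, 8, 16, 32, 64, 128, 256, 512, …
Product ⇒ symmetric product L₀, ord ≤ 2.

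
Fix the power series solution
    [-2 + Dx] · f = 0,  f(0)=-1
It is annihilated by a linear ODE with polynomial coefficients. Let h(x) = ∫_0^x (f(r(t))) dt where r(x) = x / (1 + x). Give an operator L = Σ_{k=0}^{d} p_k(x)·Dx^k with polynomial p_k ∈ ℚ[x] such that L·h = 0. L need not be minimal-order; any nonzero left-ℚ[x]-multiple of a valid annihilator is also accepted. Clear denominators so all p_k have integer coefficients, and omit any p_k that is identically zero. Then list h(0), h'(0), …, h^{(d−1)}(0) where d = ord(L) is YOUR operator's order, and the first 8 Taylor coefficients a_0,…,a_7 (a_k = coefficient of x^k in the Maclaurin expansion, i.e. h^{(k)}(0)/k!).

f: a_k = -1, -2, -2, -4/3, -2/3, -4/15, -4/45, -8/315, …
L₀ from L_f via x↦r, Dx↦r'^{-1}Dx.
h=∫h₀ ⇒ L = L₀·Dx.
L = -2·Dx + (1 + 2·x + x^2)·Dx^2  (order 2).
h: a_k = 0, -1, -1, 0, 1/6, -2/15, 1/15, -4/315, …
ICs: h(0) = 0, h′(0) = -1.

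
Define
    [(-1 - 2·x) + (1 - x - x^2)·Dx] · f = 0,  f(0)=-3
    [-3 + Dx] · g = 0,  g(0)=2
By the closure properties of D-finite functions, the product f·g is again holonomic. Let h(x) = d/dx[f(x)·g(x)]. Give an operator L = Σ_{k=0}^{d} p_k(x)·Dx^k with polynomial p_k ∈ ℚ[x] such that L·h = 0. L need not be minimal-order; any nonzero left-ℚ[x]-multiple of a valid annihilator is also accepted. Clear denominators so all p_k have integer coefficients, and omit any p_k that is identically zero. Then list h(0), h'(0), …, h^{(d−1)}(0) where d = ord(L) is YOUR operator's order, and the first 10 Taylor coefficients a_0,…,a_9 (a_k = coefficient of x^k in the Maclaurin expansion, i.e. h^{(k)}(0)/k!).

L = (19 - 6·x - 21·x^2 + 6·x^3 + 9·x^4) + (-4 + 5·x + 6·x^2 - 4·x^3 - 3·x^4)·Dx  (order 1).
h: a_k = -24, -114, -324, -741, -1527, -59607/20, -56331/10, -2917443/280, -10621719/560, -76384257/2240, …
ICs: h(0) = -24.

f: a_k = -3, -3, -6, -9, -15, -24, -39, -63, -102, -165, …
g: a_k = 2, 6, 9, 9, 27/4, 81/20, 81/40, 243/280, 729/2240, 243/2240, …
h₀=f·g: eliminate ⇒ L₀, order ≤ 1·1.
Differentiate: ansatz ord ≤ ord L₀ ⇒ L.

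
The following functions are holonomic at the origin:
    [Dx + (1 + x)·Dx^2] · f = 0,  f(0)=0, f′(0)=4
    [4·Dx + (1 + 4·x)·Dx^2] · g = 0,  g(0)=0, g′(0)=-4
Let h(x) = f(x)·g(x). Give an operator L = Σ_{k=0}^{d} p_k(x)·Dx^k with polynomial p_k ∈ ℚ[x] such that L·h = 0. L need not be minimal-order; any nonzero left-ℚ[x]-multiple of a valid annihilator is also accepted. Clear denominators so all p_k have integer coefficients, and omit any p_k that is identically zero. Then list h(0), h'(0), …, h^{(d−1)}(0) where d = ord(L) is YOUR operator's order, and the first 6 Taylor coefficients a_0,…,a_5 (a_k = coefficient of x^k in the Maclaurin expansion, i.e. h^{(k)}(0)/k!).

L = (136 + 320·x + 256·x^2)·Dx + (290 + 1464·x + 2400·x^2 + 1280·x^3)·Dx^2 + (92 + 740·x + 1992·x^2 + 2240·x^3 + 896·x^4)·Dx^3 + (5 + 58·x + 245·x^2 + 464·x^3 + 400·x^4 + 128·x^5)·Dx^4  (order 4).
h: a_k = 0, 0, -16, 40, -320/3, 940/3, …
ICs: h(0) = 0, h′(0) = 0, h′′(0) = -32, h′′′(0) = 240.

f: a_k = 0, 4, -2, 4/3, -1, 4/5, …
g: a_k = 0, -4, 8, -64/3, 64, -1024/5, …
h₀=f·g: eliminate ⇒ L₀, order ≤ 2·2.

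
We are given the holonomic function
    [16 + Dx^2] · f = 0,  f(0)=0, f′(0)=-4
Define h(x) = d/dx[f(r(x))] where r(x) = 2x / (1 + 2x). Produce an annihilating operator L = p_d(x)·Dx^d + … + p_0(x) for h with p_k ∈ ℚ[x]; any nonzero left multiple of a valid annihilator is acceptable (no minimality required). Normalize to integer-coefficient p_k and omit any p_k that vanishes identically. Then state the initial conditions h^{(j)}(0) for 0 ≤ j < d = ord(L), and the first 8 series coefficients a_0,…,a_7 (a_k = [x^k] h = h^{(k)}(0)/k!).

f: a_k = 0, -4, 0, 32/3, 0, -128/15, 0, 1024/315, …
Change of var in L_f (x↦r) gives L₀.
h₀' ⇒ L via d/dx closure of L₀.
L = (88 + 96·x + 96·x^2) + (12 + 72·x + 144·x^2 + 96·x^3)·Dx + (1 + 8·x + 24·x^2 + 32·x^3 + 16·x^4)·Dx^2  (order 2).
h: a_k = -8, 32, 160, -1792, 24704/3, -23040, 1260032/45, 5152768/45, …
ICs: h(0) = -8, h′(0) = 32.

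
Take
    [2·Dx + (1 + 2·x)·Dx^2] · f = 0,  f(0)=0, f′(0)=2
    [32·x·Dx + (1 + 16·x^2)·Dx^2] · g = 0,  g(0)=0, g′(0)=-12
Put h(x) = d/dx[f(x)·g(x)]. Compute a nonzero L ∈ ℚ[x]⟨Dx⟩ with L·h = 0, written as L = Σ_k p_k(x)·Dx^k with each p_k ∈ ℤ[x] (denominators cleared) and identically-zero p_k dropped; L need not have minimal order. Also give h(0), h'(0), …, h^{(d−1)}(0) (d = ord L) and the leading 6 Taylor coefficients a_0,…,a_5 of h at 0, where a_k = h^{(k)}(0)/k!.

L = (2304 + 8960·x + 114688·x^2 + 552960·x^3 + 983040·x^4 + 851968·x^5 + 1048576·x^7) + (1032 + 14720·x + 111872·x^2 + 616448·x^3 + 1884160·x^4 + 3047424·x^5 + 2293760·x^6 + 1572864·x^7 + 3670016·x^8)·Dx + (72 + 2512·x + 19968·x^2 + 99072·x^3 + 393216·x^4 + 1019904·x^5 + 1572864·x^6 + 1376256·x^7 + 1572864·x^8 + 2097152·x^9)·Dx^2 + (17 + 132·x + 964·x^2 + 4864·x^3 + 18432·x^4 + 55296·x^5 + 129024·x^6 + 196608·x^7 + 196608·x^8 + 262144·x^9 + 262144·x^10)·Dx^3  (order 3).
h: a_k = 0, -48, 72, 384, -400, -34048/5, …
ICs: h(0) = 0, h′(0) = -48, h′′(0) = 144.

f: a_k = 0, 2, -2, 8/3, -4, 32/5, …
g: a_k = 0, -12, 0, 64, 0, -3072/5, …
Sym-product of L_f,L_g gives L₀ (≤ ord 4).
h₀' ⇒ L via d/dx closure of L₀.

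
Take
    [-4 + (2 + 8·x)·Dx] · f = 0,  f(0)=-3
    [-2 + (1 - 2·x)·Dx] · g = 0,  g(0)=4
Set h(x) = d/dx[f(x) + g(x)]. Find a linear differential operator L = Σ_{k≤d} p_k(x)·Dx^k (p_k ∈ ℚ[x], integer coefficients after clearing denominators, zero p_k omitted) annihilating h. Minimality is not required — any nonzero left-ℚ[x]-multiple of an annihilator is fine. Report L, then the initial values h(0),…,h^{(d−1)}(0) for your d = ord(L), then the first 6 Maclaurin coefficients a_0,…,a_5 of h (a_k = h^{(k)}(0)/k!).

L = (-16 - 16·x) + (-2 - 40·x - 56·x^2)·Dx + (1 + 4·x - 4·x^2 - 16·x^3)·Dx^2  (order 2).
h: a_k = 2, 44, 60, 376, 220, 3048, …
ICs: h(0) = 2, h′(0) = 44.

f: a_k = -3, -6, 6, -12, 30, -84, …
g: a_k = 4, 8, 16, 32, 64, 128, …
Weyl lclm of L_f,L_g ⇒ L₀ (ord ≤ 2).
Derive L from L₀ (diff closure).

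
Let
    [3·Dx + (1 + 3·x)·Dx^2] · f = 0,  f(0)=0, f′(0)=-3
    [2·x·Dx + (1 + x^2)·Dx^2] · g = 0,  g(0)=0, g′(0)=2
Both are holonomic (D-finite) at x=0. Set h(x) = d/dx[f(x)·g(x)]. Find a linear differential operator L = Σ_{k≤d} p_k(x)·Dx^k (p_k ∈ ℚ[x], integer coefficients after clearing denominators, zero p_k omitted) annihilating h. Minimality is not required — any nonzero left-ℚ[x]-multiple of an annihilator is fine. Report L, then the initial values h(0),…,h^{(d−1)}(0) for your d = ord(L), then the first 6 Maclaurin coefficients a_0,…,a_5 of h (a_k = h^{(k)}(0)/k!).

L = (264 + 1260·x + 1008·x^2 + 3420·x^3 + 3240·x^4 + 4212·x^5 + 324·x^7) + (178 + 660·x + 3828·x^2 + 7308·x^3 + 12960·x^4 + 10044·x^5 + 11340·x^6 + 324·x^7 + 1134·x^8)·Dx + (132 + 608·x + 1728·x^2 + 4568·x^3 + 6456·x^4 + 8856·x^5 + 5184·x^6 + 5544·x^7 + 324·x^8 + 648·x^9)·Dx^2 + (13 + 102·x + 341·x^2 + 744·x^3 + 1138·x^4 + 1236·x^5 + 1386·x^6 + 648·x^7 + 657·x^8 + 54·x^9 + 81·x^10)·Dx^3  (order 3).
h: a_k = 0, -12, 27, -64, 375/2, -2772/5, …
ICs: h(0) = 0, h′(0) = -12, h′′(0) = 54.

f: a_k = 0, -3, 9/2, -9, 81/4, -243/5, …
g: a_k = 0, 2, 0, -2/3, 0, 2/5, …
h₀=f·g: eliminate ⇒ L₀, order ≤ 2·2.
Derive L from L₀ (diff closure).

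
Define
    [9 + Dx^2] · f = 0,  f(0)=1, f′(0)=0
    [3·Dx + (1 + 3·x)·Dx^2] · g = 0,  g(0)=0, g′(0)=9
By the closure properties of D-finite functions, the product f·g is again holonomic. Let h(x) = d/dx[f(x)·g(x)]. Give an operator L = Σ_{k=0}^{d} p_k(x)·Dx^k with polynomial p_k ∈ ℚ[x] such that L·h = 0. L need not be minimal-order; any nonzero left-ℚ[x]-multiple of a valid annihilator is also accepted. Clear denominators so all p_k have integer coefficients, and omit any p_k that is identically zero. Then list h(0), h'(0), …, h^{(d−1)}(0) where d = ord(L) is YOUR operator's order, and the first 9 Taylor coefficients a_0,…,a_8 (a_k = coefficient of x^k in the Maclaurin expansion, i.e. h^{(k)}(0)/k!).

f: a_k = 1, 0, -9/2, 0, 27/8, 0, -81/80, 0, 729/4480, …
g: a_k = 0, 9, -27/2, 27, -243/4, 729/5, -729/2, 6561/7, -19683/8, …
Sym-product of L_f,L_g gives L₀ (≤ ord 4).
h₀' ⇒ L via d/dx closure of L₀.
L = (-675 - 3564·x - 10206·x^2 + 8748·x^3 + 94041·x^4 + 157464·x^5 + 78732·x^6) + (-216 - 864·x + 1620·x^2 + 14580·x^3 + 29160·x^4 + 17496·x^5)·Dx + (-84 - 396·x - 378·x^2 + 5832·x^3 + 23814·x^4 + 34992·x^5 + 17496·x^6)·Dx^2 + (-24 - 96·x + 180·x^2 + 1620·x^3 + 3240·x^4 + 1944·x^5)·Dx^3 + (-1 + 84·x^2 + 540·x^3 + 1485·x^4 + 1944·x^5 + 972·x^6)·Dx^4  (order 4).
h: a_k = 9, -27, -81/2, 0, 2187/8, -6561/8, 203391/80, -80919/10, 22655133/896, …
ICs: h(0) = 9, h′(0) = -27, h′′(0) = -81, h′′′(0) = 0.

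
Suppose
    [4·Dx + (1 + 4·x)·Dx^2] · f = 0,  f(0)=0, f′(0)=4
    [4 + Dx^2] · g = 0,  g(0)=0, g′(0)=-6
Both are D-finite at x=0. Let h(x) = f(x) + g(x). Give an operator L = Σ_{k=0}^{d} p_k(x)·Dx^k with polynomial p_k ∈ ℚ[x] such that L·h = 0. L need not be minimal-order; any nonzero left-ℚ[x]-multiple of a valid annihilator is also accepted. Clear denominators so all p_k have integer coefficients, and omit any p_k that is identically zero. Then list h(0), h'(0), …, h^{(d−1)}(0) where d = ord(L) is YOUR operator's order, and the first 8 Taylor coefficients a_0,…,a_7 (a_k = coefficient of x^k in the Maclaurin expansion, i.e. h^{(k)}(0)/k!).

f: a_k = 0, 4, -8, 64/3, -64, 1024/5, -2048/3, 16384/7, …
g: a_k = 0, -6, 0, 4, 0, -4/5, 0, 8/105, …
L₀ := lclm(L_f,L_g); ord L₀ ≤ 2+2.
L = (400 + 128·x + 256·x^2)·Dx + (36 + 176·x + 192·x^2 + 256·x^3)·Dx^2 + (100 + 32·x + 64·x^2)·Dx^3 + (9 + 44·x + 48·x^2 + 64·x^3)·Dx^4  (order 4).
h: a_k = 0, -2, -8, 76/3, -64, 204, -2048/3, 245768/105, …
ICs: h(0) = 0, h′(0) = -2, h′′(0) = -16, h′′′(0) = 152.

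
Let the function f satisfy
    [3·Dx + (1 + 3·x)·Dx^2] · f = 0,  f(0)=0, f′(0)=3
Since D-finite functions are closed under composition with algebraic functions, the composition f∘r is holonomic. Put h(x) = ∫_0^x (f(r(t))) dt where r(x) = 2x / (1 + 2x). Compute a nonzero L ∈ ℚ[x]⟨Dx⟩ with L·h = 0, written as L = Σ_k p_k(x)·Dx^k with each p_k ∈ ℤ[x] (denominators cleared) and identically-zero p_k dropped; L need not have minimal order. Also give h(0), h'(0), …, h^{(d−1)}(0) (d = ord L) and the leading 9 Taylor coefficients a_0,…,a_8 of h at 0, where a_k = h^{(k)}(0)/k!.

L = (10 + 32·x)·Dx^2 + (1 + 10·x + 16·x^2)·Dx^3  (order 3).
h: a_k = 0, 0, 3, -10, 42, -204, 5456/5, -6240, 262128/7, …
ICs: h(0) = 0, h′(0) = 0, h′′(0) = 6.

f: a_k = 0, 3, -9/2, 9, -81/4, 243/5, -243/2, 2187/7, -6561/8, …
Change of var in L_f (x↦r) gives L₀.
h=∫h₀ ⇒ L = L₀·Dx.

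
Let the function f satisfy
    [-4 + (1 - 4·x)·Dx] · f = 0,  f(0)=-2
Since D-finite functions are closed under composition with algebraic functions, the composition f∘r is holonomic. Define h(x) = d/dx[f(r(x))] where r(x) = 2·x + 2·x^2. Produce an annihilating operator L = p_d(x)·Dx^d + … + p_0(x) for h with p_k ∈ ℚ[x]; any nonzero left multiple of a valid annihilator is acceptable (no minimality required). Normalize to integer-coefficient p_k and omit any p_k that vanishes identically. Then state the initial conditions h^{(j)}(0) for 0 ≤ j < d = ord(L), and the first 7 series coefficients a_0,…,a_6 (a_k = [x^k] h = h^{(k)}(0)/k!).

L = (18 + 48·x + 48·x^2) + (-1 + 6·x + 24·x^2 + 16·x^3)·Dx  (order 1).
h: a_k = -16, -288, -3840, -45568, -506880, -5412864, -56197120, …
ICs: h(0) = -16.

f: a_k = -2, -8, -32, -128, -512, -2048, -8192, …
L₀ from L_f via x↦r, Dx↦r'^{-1}Dx.
Differentiate: ansatz ord ≤ ord L₀ ⇒ L.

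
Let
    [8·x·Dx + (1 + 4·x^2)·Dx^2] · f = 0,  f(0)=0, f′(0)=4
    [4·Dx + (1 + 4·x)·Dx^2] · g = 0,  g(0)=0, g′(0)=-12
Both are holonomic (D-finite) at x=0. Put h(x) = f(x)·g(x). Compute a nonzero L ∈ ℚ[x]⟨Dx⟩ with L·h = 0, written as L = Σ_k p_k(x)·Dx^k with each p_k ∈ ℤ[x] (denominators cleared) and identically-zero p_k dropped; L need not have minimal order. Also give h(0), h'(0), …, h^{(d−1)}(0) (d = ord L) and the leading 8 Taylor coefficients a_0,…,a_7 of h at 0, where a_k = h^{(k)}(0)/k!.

f: a_k = 0, 4, 0, -16/3, 0, 64/5, 0, -256/7, …
g: a_k = 0, -12, 24, -64, 192, -3072/5, 2048, -49152/7, …
f·g: L₀ = L_f ⊗_s L_g, ord ≤ 2·2.
L = (96 + 640·x + 1408·x^2 + 7680·x^3 + 15360·x^4 + 26624·x^5 + 8192·x^7)·Dx + (24 + 320·x + 2656·x^2 + 9728·x^3 + 28160·x^4 + 47616·x^5 + 71680·x^6 + 6144·x^7 + 28672·x^8)·Dx^2 + (12 + 104·x + 672·x^2 + 2976·x^3 + 8256·x^4 + 18048·x^5 + 24576·x^6 + 35328·x^7 + 6144·x^8 + 16384·x^9)·Dx^3 + (1 + 12·x + 68·x^2 + 256·x^3 + 696·x^4 + 1536·x^5 + 2688·x^6 + 3072·x^7 + 4224·x^8 + 1024·x^9 + 2048·x^10)·Dx^4  (order 4).
h: a_k = 0, 0, -48, 96, -192, 640, -34048/15, 37376/5, …
ICs: h(0) = 0, h′(0) = 0, h′′(0) = -96, h′′′(0) = 576.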